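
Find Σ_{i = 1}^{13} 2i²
= 2·n(n+1)(2n+1)/6 = 2·13·14·27/6 = 1638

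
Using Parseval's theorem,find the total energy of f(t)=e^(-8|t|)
Parseval's theorem: E = integral |f(t)|^2 dt = (1/2pi) integral |F(omega)|^2 domega
E = integral_{-inf}^{inf} e^(-16|t|) dt = 2*integral_0^inf e^(-16t) dt = 2/(2*8) = 1/8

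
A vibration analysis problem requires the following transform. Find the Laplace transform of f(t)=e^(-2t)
L{e^(at)}=1/(s-a)
L{e^(-2t)}=1/(s+2)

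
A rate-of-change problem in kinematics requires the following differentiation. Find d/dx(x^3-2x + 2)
Power rule: d/dx(ax^n)=n·a·x^(n-1)
Term by term: 3·x^2 - 2

Answer: 3x^2 - 2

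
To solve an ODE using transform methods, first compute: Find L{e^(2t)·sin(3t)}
First shifting: L{e^(at)f(t)} = F(s-a)
L{sin(3t)} = 3/(s²+9)
Shift: 3/((s-2)²+9)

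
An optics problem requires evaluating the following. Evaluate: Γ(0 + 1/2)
Γ(1/2)=√π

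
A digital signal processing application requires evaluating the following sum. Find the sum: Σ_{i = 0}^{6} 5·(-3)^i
Geometric series: S = a(1 - r^n)/(1 - r)
a = 5, r = -3, n = 7
S = 5(1+2187)/4 = 2735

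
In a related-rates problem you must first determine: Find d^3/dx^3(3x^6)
Apply power rule 3 times:
d^1: 18x^5
d^2: 90x^4
d^3: 360x^3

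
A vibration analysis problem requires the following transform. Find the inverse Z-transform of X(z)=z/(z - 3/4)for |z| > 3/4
Standard pair: z/(z-a) <-> a^n * u[n] for causal signals
With a=3/4: x[n]=(3/4)^n * u[n]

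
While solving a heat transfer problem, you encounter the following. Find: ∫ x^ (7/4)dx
Power rule: ∫ x^(7/4) dx = x^(11/4)/(11/4) + C

Answer: (4/11)·x^(11/4) + C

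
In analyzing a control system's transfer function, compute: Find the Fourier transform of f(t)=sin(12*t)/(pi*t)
sin(W*t)/(pi*t) = (W/pi)*sinc(W*t/pi) is the impulse response of the ideal low-pass filter with cutoff W (here W = 12).
Its Fourier transform is a rectangular function:
F(omega) = 1 for |omega| < 12, 0 otherwise

Answer: rect(omega/24) [i.e., 1 for |omega| < 12, 0 otherwise]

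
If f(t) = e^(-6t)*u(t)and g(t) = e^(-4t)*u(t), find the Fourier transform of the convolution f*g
By the convolution theorem: F{f * g} = F(omega) * G(omega)
F(omega) = 1/(6 + j * omega), G(omega) = 1/(4 + j * omega)
F{f * g} = 1/((6 + j * omega)(4 + j * omega))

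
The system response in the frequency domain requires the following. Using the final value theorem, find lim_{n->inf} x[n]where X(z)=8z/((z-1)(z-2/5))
Final value theorem: lim x[n] = lim_{z->1} (z-1) * X(z)
(z-1) * X(z) = 8z/(z-2/5)
As z->1: 8/(1-2/5) = 8/(3/5) = 40/3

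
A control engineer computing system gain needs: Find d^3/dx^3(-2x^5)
Apply power rule 3 times:
d^1: -10x^4
d^2: -40x^3
d^3: -120x^2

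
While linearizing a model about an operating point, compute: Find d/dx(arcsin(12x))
d/dx[arcsin(u)]=u'/√(1-u²), u=12x, u'=12

Answer: 12/√(1 - 144x²)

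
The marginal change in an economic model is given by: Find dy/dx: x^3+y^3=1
Differentiate: 3x^2+3y^2·(dy/dx) = 0
dy/dx = -3x^2/(3y^2)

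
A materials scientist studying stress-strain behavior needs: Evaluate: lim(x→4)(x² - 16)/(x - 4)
Factor: (x² - 16)=(x-4)(x+4)
Cancel (x-4): lim(x→4) (x+4)=8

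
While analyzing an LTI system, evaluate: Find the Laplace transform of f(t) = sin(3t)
L{sin(wt)} = w/(s²+w²)
L{sin(3t)} = 3/(s²+9)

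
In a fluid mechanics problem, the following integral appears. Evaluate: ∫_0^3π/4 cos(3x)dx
Antiderivative: sin(3x)/3
Evaluate at bounds: [sin(3·3π/4)/3] - [sin(3·0)/3]
= ((√2/2) - (0))/3 = √2/6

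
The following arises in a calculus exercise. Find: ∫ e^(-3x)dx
Since d/dx[e^(-3x)] = -3e^(-3x), we get -1/3 e^(-3x)+C

Answer: (-1/3)e^(-3x)+C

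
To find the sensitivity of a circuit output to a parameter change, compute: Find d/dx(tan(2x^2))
Chain rule: d/dx[tan(u)]=sec²(u)·u' where u=2x^2
u'=4x

Answer: 4x·sec²(2x^2)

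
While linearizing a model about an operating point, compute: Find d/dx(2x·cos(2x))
Product rule: (fg)' = f'g+fg'
f = 2x, f' = 2
g = cos(2x), g' = -2·sin(2x)

Answer: 2·cos(2x)-4x·sin(2x)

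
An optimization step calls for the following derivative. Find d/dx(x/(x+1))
Quotient rule: (f/g)'=(f'g - fg')/g²
f=x, f'=1
g=x + 1, g'=1

Answer: (1·(x + 1) - x)/(x + 1)²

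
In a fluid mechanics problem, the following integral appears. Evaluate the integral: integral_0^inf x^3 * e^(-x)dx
This is a Gamma integral. Substitute u = 1x:
integral_0^inf x^3 * e^(-x) dx = (1/1^4) integral_0^inf u^3 * e^(-u) du
= Gamma(4)/1^4 = 3!/1^4 = 6/1

Answer: 6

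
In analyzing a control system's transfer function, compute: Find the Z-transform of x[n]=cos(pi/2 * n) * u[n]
Z{cos(w0*n)*u[n]} = z(z - cos(w0))/(z^2 - 2z*cos(w0) + 1)
With w0 = pi/2: X(z) = z(z - cos(pi/2))/(z^2 - 2z*cos(pi/2) + 1)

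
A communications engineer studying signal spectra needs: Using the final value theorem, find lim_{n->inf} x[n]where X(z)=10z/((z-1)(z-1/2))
Final value theorem: lim x[n] = lim_{z->1} (z-1) * X(z)
(z-1) * X(z) = 10z/(z-1/2)
As z->1: 10/(1-1/2) = 10/(1/2) = 20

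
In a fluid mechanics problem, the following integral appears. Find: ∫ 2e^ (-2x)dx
Since d/dx[e^(-2x)] = -2e^(-2x), we get -1 e^(-2x)+C

Answer: -e^(-2x)+C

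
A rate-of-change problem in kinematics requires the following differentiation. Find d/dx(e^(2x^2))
Chain rule: d/dx[e^u]=e^u · u' where u=2x^2
u'=4x

Answer: 4x·e^(2x^2)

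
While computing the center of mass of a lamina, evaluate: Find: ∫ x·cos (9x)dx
By parts: u = x, dv = cos(9x) dx
du = dx, v = sin(9x)/9
= x·sin(9x)/9 + cos(9x)/9² + C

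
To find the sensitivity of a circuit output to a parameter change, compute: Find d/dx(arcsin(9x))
d/dx[arcsin(u)]=u'/√(1-u²), u=9x, u'=9

Answer: 9/√(1 - 81x²)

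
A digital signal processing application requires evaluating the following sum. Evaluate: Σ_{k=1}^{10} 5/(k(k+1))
Partial fractions: 5/(k(k+1))=5/k - 5/(k+1)
Telescoping sum: 5(1-1/11)=5·10/11

Answer: 50/11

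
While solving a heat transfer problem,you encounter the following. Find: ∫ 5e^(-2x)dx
Since d/dx[e^(-2x)] = -2e^(-2x), we get -5/2 e^(-2x)+C

Answer: (-5/2)e^(-2x)+C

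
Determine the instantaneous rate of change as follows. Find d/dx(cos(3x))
Chain rule: d/dx[cos(u)] = -sin(u)·u' where u = 3x
u' = 3

Answer: -3·sin(3x)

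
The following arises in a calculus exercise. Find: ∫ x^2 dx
Using power rule: ∫ x^2 dx=1/3 x^3 + C=(1/3)x^3 + C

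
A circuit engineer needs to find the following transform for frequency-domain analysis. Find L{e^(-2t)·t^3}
First shifting: L{e^(at)f(t)} = F(s-a)
L{t^3} = 6/s^4
Shift s → s + 2: 6/(s + 2)^4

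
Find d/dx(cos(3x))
Chain rule: d/dx[cos(u)]=-sin(u)·u' where u=3x
u'=3

Answer: -3·sin(3x)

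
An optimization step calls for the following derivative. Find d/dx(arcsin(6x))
d/dx[arcsin(u)] = u'/√(1-u²), u = 6x, u' = 6

Answer: 6/√(1-36x²)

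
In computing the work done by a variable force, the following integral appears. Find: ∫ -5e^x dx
Since d/dx[e^x] = +e^x, we get -5e^x+C

Answer: -5e^x+C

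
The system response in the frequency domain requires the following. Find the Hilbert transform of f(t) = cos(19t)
The Hilbert transform shifts each frequency component by -pi/2.
H{cos(wt)}=sin(wt)
With w=19: H{cos(19t)}=sin(19t)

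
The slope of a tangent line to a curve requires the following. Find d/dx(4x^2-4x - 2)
Power rule: d/dx(ax^n) = n·a·x^(n-1)
Term by term: 8·x - 4

Answer: 8x - 4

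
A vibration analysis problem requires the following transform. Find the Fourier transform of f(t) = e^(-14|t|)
Using the standard pair: F{e^(-a|t|)}=2a/(a^2+omega^2)
With a=14: F(omega)=28/(196+omega^2)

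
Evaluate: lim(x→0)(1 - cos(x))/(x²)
Using 1-cos(u) ≈ u²/2 for small u:
(1-cos(x)) ≈ (x)²/2 = 1x²/2
So limit = 1/(2·1) = 1/2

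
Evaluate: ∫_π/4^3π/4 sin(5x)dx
Antiderivative: -cos(5x)/5
Evaluate at bounds: [-cos(5·3π/4)/5] - [-cos(5·π/4)/5]
=(-(√2/2)+(-√2/2))/5=-√2/5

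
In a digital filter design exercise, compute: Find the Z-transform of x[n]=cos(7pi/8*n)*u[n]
Z{cos(w0*n)*u[n]}=z(z - cos(w0))/(z^2 - 2z*cos(w0) + 1)
With w0=7pi/8: X(z)=z(z - cos(7pi/8))/(z^2 - 2z*cos(7pi/8) + 1)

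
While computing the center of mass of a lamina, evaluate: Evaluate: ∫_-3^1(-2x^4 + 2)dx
Step 1: Find antiderivative F(x) = (-2/5)x^5 + 2x
Step 2: F(1) - F(-3) = 8/5 - (456/5) = -448/5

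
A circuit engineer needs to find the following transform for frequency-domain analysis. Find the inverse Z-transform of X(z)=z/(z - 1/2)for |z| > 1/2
Standard pair: z/(z-a) <-> a^n * u[n] for causal signals
With a = 1/2: x[n] = (1/2)^n * u[n]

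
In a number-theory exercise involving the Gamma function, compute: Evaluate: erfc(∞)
erfc(x)=1 - erf(x); erfc(∞)=1 - erf(∞)=1 - 1=0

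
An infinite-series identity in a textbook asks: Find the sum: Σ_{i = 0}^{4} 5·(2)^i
Geometric series: S = a(1 - r^n)/(1 - r)
a = 5, r = 2, n = 5
S = 5(1-32)/-1 = 155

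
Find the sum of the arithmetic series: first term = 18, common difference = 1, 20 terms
Last term: a_n=18 + (20 - 1)·1=37
Sum=n(a_1 + a_n)/2=20(18 + 37)/2=550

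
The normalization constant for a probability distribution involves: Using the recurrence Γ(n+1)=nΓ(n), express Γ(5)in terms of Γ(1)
Γ(5)=4Γ(4)=4·3Γ(3)=...=4!·Γ(1)=24·Γ(1)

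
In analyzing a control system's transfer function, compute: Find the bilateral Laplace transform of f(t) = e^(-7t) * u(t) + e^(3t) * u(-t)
For e^(-7t) * u(t): L=1/(s + 7), Re(s) > -7
For e^(3t) * u(-t): L=-1/(s-3), Re(s) < 3
Combined: F(s)=1/(s + 7) - 1/(s-3), -7 < Re(s) < 3

Answer: 1/(s + 7) - 1/(s-3), ROC: -7 < Re(s) < 3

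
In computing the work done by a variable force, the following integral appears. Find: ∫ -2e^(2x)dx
Since d/dx[e^(2x)] = 2e^(2x), we get -1 e^(2x) + C

Answer: -e^(2x) + C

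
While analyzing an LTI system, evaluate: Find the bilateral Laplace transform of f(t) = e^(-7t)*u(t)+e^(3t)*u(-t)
For e^(-7t)*u(t): L = 1/(s + 7), Re(s) > -7
For e^(3t)*u(-t): L = -1/(s-3), Re(s) < 3
Combined: F(s) = 1/(s + 7) - 1/(s-3), -7 < Re(s) < 3

Answer: 1/(s + 7) - 1/(s-3), ROC: -7 < Re(s) < 3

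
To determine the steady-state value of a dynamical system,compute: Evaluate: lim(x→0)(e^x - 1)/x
L'Hôpital (0/0): lim e^x/1=1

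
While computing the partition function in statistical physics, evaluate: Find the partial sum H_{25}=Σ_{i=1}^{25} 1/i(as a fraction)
H_25=1+1/2+1/3+...+1/25
=34052522467/8923714800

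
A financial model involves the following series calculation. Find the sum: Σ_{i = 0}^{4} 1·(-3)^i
Geometric series: S = a(1 - r^n)/(1 - r)
a = 1, r = -3, n = 5
S = 1(1+243)/4 = 61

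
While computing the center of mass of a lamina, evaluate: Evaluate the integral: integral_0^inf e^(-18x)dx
integral_0^inf e^(-18x) dx=[-1/18*e^(-18x)]_0^inf
=0 - (-1/18)=1/18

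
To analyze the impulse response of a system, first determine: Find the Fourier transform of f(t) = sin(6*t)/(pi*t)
sin(W*t)/(pi*t) = (W/pi)*sinc(W*t/pi) is the impulse response of the ideal low-pass filter with cutoff W (here W = 6).
Its Fourier transform is a rectangular function:
F(omega) = 1 for |omega| < 6, 0 otherwise

Answer: rect(omega/12) [i.e., 1 for |omega| < 6, 0 otherwise]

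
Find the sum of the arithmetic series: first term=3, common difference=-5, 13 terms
Last term: a_n=3 + (13 - 1)·-5=-57
Sum=n(a_1 + a_n)/2=13(3 + (-57))/2=-351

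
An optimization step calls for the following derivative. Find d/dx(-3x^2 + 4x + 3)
Power rule: d/dx(ax^n) = n·a·x^(n-1)
Term by term: -6·x+4

Answer: -6x+4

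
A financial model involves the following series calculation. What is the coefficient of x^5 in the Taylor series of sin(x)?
sin(x) = Σ (-1)^k x^(2k+1)/(2k+1)!
For x^5: (-1)^2/5! = 1/120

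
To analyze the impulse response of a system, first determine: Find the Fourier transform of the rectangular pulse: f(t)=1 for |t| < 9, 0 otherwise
F(omega)=integral from -9 to 9 of e^(-j * omega * t) dt
=2 * sin(9 * omega)/omega=18 * sinc(9 * omega/pi)

Answer: 2 * sin(9 * omega)/omega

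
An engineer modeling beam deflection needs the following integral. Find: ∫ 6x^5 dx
Using power rule: ∫ 6x^5 dx=6/6 x^6 + C=x^6 + C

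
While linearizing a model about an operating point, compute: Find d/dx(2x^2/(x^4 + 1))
Quotient rule: (f/g)'=(f'g - fg')/g²
f=2x^2, f'=4x
g=x^4 + 1, g'=4x^3

Answer: (4x·(x^4 + 1) - 8x^5)/(x^4 + 1)²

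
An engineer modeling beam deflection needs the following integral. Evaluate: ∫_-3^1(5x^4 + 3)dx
Step 1: Find antiderivative F(x)=x^5 + 3x
Step 2: F(1) - F(-3)=4 - (-252)=256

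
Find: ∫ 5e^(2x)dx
Since d/dx[e^(2x)] = 2e^(2x), we get 5/2 e^(2x)+C

Answer: (5/2)e^(2x)+C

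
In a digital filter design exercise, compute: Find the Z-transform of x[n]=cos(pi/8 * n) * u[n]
Z{cos(w0 * n) * u[n]}=z(z - cos(w0))/(z^2 - 2z * cos(w0) + 1)
With w0=pi/8: X(z)=z(z - cos(pi/8))/(z^2 - 2z * cos(pi/8) + 1)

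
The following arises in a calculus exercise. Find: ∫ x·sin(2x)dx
By parts: u = x, dv = sin(2x) dx
du = dx, v = -cos(2x)/2
= -x·cos(2x)/2 + sin(2x)/2² + C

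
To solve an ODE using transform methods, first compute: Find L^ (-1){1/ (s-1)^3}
L^(-1){1/(s-a)^n}=t^(n-1)·e^(at)/(n-1)!
Here a=1, n=3: t^2·e^(t)/2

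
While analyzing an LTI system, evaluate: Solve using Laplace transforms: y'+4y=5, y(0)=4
Take L of both sides: sY(s)-4+4Y(s) = 5/s
Y(s)(s+4) = 5/s+4
Y(s) = 5/(s(s+4))+4/(s+4)
Partial fractions: 5/(s(s+4)) = (5/4)/s - (5/4)/(s+4)
So Y(s) = (5/4)/s+(11/4)/(s+4)
Inverse transform (L^(-1){1/s} = 1, L^(-1){1/(s+4)} = e^(-4t)):

Answer: y(t) = 5/4+(11/4)·e^(-4t)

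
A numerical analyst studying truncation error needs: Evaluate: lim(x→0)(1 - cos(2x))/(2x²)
Using 1-cos(u) ≈ u²/2 for small u:
(1-cos(2x)) ≈ (2x)²/2=4x²/2
So limit=4/(2·2)=1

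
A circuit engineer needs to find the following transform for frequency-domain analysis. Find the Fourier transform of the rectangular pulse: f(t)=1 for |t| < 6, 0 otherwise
F(omega)=integral from -6 to 6 of e^(-j*omega*t) dt
=2*sin(6*omega)/omega=12*sinc(6*omega/pi)

Answer: 2*sin(6*omega)/omega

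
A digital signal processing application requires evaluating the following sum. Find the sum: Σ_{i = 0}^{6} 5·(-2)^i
Geometric series: S = a(1 - r^n)/(1 - r)
a = 5, r = -2, n = 7
S = 5(1 + 128)/3 = 215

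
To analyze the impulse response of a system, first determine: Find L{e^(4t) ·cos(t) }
First shifting: L{e^(at)f(t)} = F(s-a)
L{cos(t)} = s/(s² + 1)
Shift: (s-4)/((s-4)² + 1)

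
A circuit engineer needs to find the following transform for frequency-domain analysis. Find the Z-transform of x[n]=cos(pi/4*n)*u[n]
Z{cos(w0 * n) * u[n]} = z(z - cos(w0))/(z^2 - 2z * cos(w0) + 1)
With w0 = pi/4: X(z) = z(z - cos(pi/4))/(z^2 - 2z * cos(pi/4) + 1)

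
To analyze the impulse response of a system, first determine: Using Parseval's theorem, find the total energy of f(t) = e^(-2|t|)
Parseval's theorem: E = integral |f(t)|^2 dt = (1/2pi) integral |F(omega)|^2 domega
E = integral_{-inf}^{inf} e^(-4|t|) dt = 2*integral_0^inf e^(-4t) dt = 2/(2*2) = 1/2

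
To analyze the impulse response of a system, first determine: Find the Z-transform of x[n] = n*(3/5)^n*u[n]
Using the property Z{n*a^n*u[n]} = az/(z-a)^2
With a = 3/5: X(z) = (3/5)z/(z - 3/5)^2, |z| > 3/5

Answer: (3/5)z/(z - 3/5)^2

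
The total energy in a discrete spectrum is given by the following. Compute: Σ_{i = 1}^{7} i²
Using formula: Σ i^2=n(n + 1)(2n + 1)/6=7·8·15/6=140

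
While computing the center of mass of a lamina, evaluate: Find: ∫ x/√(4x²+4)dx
Let u = 4x²+4, du = 8x dx
∫ (1/8)·u^(-1/2) du = √u/4+C

Answer: √(4x²+4)/4+C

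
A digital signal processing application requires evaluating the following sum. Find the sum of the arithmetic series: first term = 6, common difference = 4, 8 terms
Last term: a_n = 6+(8-1)·4 = 34
Sum = n(a_1+a_n)/2 = 8(6+34)/2 = 160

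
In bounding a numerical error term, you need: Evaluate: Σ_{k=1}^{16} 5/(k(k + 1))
Partial fractions: 5/(k(k + 1)) = 5/k - 5/(k + 1)
Telescoping sum: 5(1 - 1/17) = 5·16/17

Answer: 80/17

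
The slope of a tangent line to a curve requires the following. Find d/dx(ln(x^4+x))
Chain rule: d/dx[ln(u)] = u'/u where u = x^4+x
u' = 4x^3+1

Answer: (4x^3+1)/(x^4+x)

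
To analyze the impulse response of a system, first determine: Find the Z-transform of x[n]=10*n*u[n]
Z{n * u[n]} = z/(z-1)^2
By linearity: Z{10 * n * u[n]} = 10z/(z-1)^2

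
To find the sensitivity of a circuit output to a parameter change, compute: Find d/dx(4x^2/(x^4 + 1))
Quotient rule: (f/g)' = (f'g - fg')/g²
f = 4x^2, f' = 8x
g = x^4+1, g' = 4x^3

Answer: (8x·(x^4+1)-16x^5)/(x^4+1)²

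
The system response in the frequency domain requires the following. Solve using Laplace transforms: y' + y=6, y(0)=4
Take L of both sides: sY(s) - 4 + Y(s) = 6/s
Y(s)(s + 1) = 6/s + 4
Y(s) = 6/(s(s + 1)) + 4/(s + 1)
Partial fractions: 6/(s(s + 1)) = 6/s - 6/(s + 1)
So Y(s) = 6/s - 2/(s + 1)
Inverse transform (L^(-1){1/s} = 1, L^(-1){1/(s + 1)} = e^(-t)):

Answer: y(t) = 6 - 2·e^(-t)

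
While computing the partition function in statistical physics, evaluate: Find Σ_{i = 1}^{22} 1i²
= 1·n(n+1)(2n+1)/6 = 1·22·23·45/6 = 3795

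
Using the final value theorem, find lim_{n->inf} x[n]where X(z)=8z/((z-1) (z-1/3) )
Final value theorem: lim x[n]=lim_{z->1} (z-1)*X(z)
(z-1)*X(z)=8z/(z-1/3)
As z->1: 8/(1 - 1/3)=8/(2/3)=12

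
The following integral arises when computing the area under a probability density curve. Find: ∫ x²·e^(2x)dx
Integration by parts twice:
First: u=x², dv=e^(2x) dx => x²e^(2x)/2 - (2/2)∫ xe^(2x) dx
Second (∫ xe^(2x) dx): xe^(2x)/2 - e^(2x)/4
Combining: e^(2x)(x²/2-2x/4+2/8)+C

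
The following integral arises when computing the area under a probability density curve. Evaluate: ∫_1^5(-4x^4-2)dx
Step 1: Find antiderivative F(x)=(-4/5)x^5-2x
Step 2: F(5) - F(1)=-2510 - (-14/5)=-12536/5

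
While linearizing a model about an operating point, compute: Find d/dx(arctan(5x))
d/dx[arctan(u)] = u'/(1 + u²), u = 5x, u' = 5

Answer: 5/(1 + 25x²)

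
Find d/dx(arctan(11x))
d/dx[arctan(u)]=u'/(1+u²), u=11x, u'=11

Answer: 11/(1+121x²)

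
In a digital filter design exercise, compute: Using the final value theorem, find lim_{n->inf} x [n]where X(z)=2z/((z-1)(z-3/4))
Final value theorem: lim x[n] = lim_{z->1} (z-1) * X(z)
(z-1) * X(z) = 2z/(z-3/4)
As z->1: 2/(1 - 3/4) = 2/(1/4) = 8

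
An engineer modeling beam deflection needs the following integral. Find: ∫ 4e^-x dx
Since d/dx[e^-x] = - e^-x, we get -4e^-x + C

Answer: -4e^-x + C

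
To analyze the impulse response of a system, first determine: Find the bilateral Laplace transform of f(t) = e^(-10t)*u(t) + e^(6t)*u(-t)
For e^(-10t) * u(t): L=1/(s+10), Re(s) > -10
For e^(6t) * u(-t): L=-1/(s-6), Re(s) < 6
Combined: F(s)=1/(s+10)-1/(s-6), -10 < Re(s) < 6

Answer: 1/(s+10)-1/(s-6), ROC: -10 < Re(s) < 6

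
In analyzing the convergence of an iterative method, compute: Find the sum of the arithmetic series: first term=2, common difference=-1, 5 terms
Last term: a_n=2 + (5 - 1)·-1=-2
Sum=n(a_1 + a_n)/2=5(2 + (-2))/2=0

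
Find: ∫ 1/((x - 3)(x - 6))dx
Partial fractions: 1/((x-3)(x-6))=A/(x-3)+B/(x-6)
A=-1/3, B=1/3
∫ [-1/3· 1/(x-3)+1/3· 1/(x-6)] dx
=(1/3)[ln|x-6| - ln|x-3|]+C

Answer: (1/3)·ln|(x-6)/(x-3)|+C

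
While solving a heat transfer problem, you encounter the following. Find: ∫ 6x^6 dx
Using power rule: ∫ 6x^6 dx = 6/7 x^7+C = (6/7)x^7+C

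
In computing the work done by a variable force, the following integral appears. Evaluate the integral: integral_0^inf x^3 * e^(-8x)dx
This is a Gamma integral. Substitute u=8x (du=8 dx):
integral_0^inf x^3*e^(-8x) dx=(1/8^4) integral_0^inf u^3*e^(-u) du
=Gamma(4)/8^4=3!/8^4=6/4096

Answer: 3/2048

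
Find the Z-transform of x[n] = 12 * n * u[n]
Z{n*u[n]} = z/(z-1)^2
By linearity: Z{12*n*u[n]} = 12z/(z-1)^2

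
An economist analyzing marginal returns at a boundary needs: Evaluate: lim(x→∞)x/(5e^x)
Apply L'Hôpital 1 times (∞/∞ each time):
Eventually get 1!/(5e^x) → 0

Answer: 0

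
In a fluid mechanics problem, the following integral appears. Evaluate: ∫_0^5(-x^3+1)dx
Step 1: Find antiderivative F(x)=(-1/4)x^4+x
Step 2: F(5) - F(0)=-605/4 - (0)=-605/4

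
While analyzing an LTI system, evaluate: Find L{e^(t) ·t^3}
First shifting: L{e^(at)f(t)}=F(s-a)
L{t^3}=6/s^4
Shift s → s-1: 6/(s-1)^4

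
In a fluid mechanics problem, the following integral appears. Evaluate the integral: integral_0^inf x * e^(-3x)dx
This is a Gamma integral. Substitute u = 3x (du = 3 dx):
integral_0^inf x*e^(-3x) dx = (1/3^2) integral_0^inf u^1*e^(-u) du
= Gamma(2)/3^2 = 1!/3^2 = 1/9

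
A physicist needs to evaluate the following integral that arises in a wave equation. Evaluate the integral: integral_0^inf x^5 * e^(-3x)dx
This is a Gamma integral. Substitute u=3x (du=3 dx):
integral_0^inf x^5 * e^(-3x) dx=(1/3^6) integral_0^inf u^5 * e^(-u) du
=Gamma(6)/3^6=5!/3^6=120/729

Answer: 40/243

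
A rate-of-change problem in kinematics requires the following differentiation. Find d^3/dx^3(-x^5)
Apply power rule 3 times:
d^1: -5x^4
d^2: -20x^3
d^3: -60x^2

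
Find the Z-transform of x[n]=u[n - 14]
Using the time-shift property: Z{u[n-14]} = z^(-14) * z/(z-1)
= z^(-13)/(z-1)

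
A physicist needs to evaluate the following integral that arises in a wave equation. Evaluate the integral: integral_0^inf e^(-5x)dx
integral_0^inf e^(-5x) dx = [-1/5*e^(-5x)]_0^inf
= 0 - (-1/5) = 1/5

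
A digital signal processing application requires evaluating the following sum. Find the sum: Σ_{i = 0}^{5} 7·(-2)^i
Geometric series: S = a(1 - r^n)/(1 - r)
a = 7, r = -2, n = 6
S = 7(1 - 64)/3 = -147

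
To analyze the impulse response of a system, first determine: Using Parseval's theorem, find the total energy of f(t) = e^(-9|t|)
Parseval's theorem: E=integral |f(t)|^2 dt=(1/2pi) integral |F(omega)|^2 domega
E=integral_{-inf}^{inf} e^(-18|t|) dt=2 * integral_0^inf e^(-18t) dt=2/(2 * 9)=1/9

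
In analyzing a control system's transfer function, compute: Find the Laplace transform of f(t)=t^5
L{t^n}=n!/s^(n + 1)
L{t^5}=5!/s^6=120/s^6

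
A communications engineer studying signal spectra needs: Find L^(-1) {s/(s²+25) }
L^(-1){s/(s²+w²)}=cos(wt)
Here w=5

Answer: cos(5t)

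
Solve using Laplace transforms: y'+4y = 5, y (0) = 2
Take L of both sides: sY(s) - 2 + 4Y(s) = 5/s
Y(s)(s + 4) = 5/s + 2
Y(s) = 5/(s(s + 4)) + 2/(s + 4)
Partial fractions: 5/(s(s + 4)) = (5/4)/s - (5/4)/(s + 4)
So Y(s) = (5/4)/s + (3/4)/(s + 4)
Inverse transform (L^(-1){1/s} = 1, L^(-1){1/(s + 4)} = e^(-4t)):

Answer: y(t) = 5/4 + (3/4)·e^(-4t)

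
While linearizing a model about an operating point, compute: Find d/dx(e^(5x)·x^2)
Product rule: (fg)' = f'g + fg'
f = e^(5x), f' = 5·e^(5x)
g = x^2, g' = 2x

Answer: 5·e^(5x)·x^2 + 2·e^(5x)·x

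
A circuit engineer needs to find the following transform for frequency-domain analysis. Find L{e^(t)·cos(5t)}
First shifting: L{e^(at)f(t)}=F(s-a)
L{cos(5t)}=s/(s²+25)
Shift: (s-1)/((s-1)²+25)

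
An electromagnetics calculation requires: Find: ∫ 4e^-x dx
Since d/dx[e^-x] = - e^-x, we get -4e^-x + C

Answer: -4e^-x + C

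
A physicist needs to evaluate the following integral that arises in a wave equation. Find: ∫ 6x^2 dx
Using power rule: ∫ 6x^2 dx=6/3 x^3 + C=2x^3 + C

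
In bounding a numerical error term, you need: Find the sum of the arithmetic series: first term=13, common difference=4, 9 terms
Last term: a_n=13 + (9 - 1)·4=45
Sum=n(a_1 + a_n)/2=9(13 + 45)/2=261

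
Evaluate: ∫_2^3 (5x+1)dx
Step 1: Find antiderivative F(x)=(5/2)x^2+x
Step 2: F(3) - F(2)=51/2 - (12)=27/2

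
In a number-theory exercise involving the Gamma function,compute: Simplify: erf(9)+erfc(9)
By definition erfc(x) = 1 - erf(x)
erf(9)+erfc(9) = erf(9)+1 - erf(9) = 1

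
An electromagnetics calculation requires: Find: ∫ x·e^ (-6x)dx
Integration by parts: u = x, dv = e^(-6x) dx
du = dx, v = e^(-6x)/(-6)
= x·e^(-6x)/(-6) - ∫ e^(-6x)/(-6) dx
= x·e^(-6x)/(-6) - e^(-6x)/36+C

Answer: e^(-6x)(x/(-6)-1/36)+C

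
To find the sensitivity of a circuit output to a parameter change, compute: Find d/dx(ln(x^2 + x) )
Chain rule: d/dx[ln(u)] = u'/u where u = x^2 + x
u' = 2x + 1

Answer: (2x + 1)/(x^2 + x)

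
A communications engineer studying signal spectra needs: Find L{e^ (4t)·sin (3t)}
First shifting: L{e^(at)f(t)}=F(s-a)
L{sin(3t)}=3/(s² + 9)
Shift: 3/((s-4)² + 9)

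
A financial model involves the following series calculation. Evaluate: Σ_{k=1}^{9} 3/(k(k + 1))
Partial fractions: 3/(k(k+1)) = 3/k - 3/(k+1)
Telescoping sum: 3(1-1/10) = 3·9/10

Answer: 27/10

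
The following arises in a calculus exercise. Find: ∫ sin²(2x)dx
Using identity sin²(u) = (1 - cos(2u))/2:
∫ (1 - cos(4x))/2 dx = x/2 - sin(4x)/8+C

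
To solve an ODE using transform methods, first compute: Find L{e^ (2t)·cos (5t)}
First shifting: L{e^(at)f(t)}=F(s-a)
L{cos(5t)}=s/(s² + 25)
Shift: (s-2)/((s-2)² + 25)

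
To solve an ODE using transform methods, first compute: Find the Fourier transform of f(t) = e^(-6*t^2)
The Fourier transform of a Gaussian e^(-a*t^2) is sqrt(pi/a)*e^(-omega^2/(4a)).
With a = 6: F(omega) = sqrt(pi/6)*e^(-omega^2/24)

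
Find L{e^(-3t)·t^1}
First shifting: L{e^(at)f(t)} = F(s-a)
L{t^1} = 1/s^2
Shift s → s + 3: 1/(s + 3)^2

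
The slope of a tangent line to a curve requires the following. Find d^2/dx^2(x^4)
Apply power rule 2 times:
d^1: 4x^3
d^2: 12x^2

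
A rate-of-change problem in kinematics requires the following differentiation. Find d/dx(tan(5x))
Chain rule: d/dx[tan(u)]=sec²(u)·u' where u=5x
u'=5

Answer: 5·sec²(5x)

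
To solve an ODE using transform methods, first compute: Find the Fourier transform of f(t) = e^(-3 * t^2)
The Fourier transform of a Gaussian e^(-a * t^2) is sqrt(pi/a) * e^(-omega^2/(4a)).
With a=3: F(omega)=sqrt(pi/3) * e^(-omega^2/12)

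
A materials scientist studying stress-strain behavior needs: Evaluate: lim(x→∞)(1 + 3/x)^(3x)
Rewrite as [(1+3/x)^x]^3.
lim(1+3/x)^x = e^3, so limit = (e^3)^3 = e^9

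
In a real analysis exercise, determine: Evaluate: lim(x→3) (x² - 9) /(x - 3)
Factor: (x² - 9) = (x-3)(x + 3)
Cancel (x-3): lim(x→3) (x + 3) = 6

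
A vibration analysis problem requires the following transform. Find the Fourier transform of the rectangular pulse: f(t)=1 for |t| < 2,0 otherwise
F(omega) = integral from -2 to 2 of e^(-j * omega * t) dt
= 2 * sin(2 * omega)/omega = 4 * sinc(2 * omega/pi)

Answer: 2 * sin(2 * omega)/omega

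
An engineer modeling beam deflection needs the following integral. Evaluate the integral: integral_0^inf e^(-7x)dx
integral_0^inf e^(-7x) dx=[-1/7*e^(-7x)]_0^inf
=0 - (-1/7)=1/7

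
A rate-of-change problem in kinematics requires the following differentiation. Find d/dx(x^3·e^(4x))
Product rule: (fg)'=f'g + fg'
f=x^3, f'=3x^2
g=e^(4x), g'=4·e^(4x)

Answer: 3x^2·e^(4x) + 4x^3·e^(4x)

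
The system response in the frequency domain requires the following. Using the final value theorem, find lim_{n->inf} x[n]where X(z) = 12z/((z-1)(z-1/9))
Final value theorem: lim x[n] = lim_{z->1} (z-1) * X(z)
(z-1) * X(z) = 12z/(z-1/9)
As z->1: 12/(1 - 1/9) = 12/(8/9) = 27/2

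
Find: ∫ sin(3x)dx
Using substitution u = 3x: ∫ sin(u) du/3 = -cos(u)/3 + C

Answer: (-1/3)cos(3x) + C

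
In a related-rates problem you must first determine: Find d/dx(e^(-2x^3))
Chain rule: d/dx[e^u] = e^u · u' where u = -2x^3
u' = -6x^2

Answer: -6x^2·e^(-2x^3)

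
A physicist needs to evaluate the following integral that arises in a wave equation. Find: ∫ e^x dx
Since d/dx[e^x] = + e^x, we get 1e^x + C

Answer: e^x + C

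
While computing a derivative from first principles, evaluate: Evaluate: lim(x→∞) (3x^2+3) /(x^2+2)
Divide numerator and denominator by x^2:
lim (3+3/x^2)/(1+2/x^2) = 3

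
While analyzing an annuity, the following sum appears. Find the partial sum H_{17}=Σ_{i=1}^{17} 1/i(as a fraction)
H_17 = 1+1/2+1/3+...+1/17
= 42142223/12252240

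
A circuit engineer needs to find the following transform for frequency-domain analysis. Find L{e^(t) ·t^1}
First shifting: L{e^(at)f(t)} = F(s-a)
L{t^1} = 1/s^2
Shift s → s-1: 1/(s-1)^2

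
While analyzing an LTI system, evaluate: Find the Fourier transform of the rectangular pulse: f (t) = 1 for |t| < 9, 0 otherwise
F(omega)=integral from -9 to 9 of e^(-j * omega * t) dt
=2 * sin(9 * omega)/omega=18 * sinc(9 * omega/pi)

Answer: 2 * sin(9 * omega)/omega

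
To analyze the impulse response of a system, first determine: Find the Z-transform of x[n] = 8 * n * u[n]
Z{n*u[n]} = z/(z-1)^2
By linearity: Z{8*n*u[n]} = 8z/(z-1)^2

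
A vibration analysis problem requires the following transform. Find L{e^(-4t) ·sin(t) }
First shifting: L{e^(at)f(t)}=F(s-a)
L{sin(t)}=1/(s² + 1)
Shift: 1/((s + 4)² + 1)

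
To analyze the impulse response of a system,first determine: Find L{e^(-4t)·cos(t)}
First shifting: L{e^(at)f(t)}=F(s-a)
L{cos(t)}=s/(s²+1)
Shift: (s+4)/((s+4)²+1)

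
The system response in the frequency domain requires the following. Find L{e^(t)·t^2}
First shifting: L{e^(at)f(t)}=F(s-a)
L{t^2}=2/s^3
Shift s → s-1: 2/(s-1)^3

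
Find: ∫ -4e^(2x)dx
Since d/dx[e^(2x)] = 2e^(2x), we get -2 e^(2x)+C

Answer: -2e^(2x)+C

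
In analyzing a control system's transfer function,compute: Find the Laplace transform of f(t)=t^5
L{t^n}=n!/s^(n + 1)
L{t^5}=5!/s^6=120/s^6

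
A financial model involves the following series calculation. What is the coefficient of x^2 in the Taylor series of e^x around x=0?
Taylor series of e^x = Σ x^n/n!
Coefficient of x^2 = 1/2! = 1/2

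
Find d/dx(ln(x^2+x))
Chain rule: d/dx[ln(u)] = u'/u where u = x^2 + x
u' = 2x + 1

Answer: (2x + 1)/(x^2 + x)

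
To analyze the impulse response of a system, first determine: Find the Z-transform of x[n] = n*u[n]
Standard pair: Z{n * u[n]} = z/(z-1)^2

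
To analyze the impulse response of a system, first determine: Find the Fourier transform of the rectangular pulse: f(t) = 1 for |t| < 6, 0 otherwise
F(omega)=integral from -6 to 6 of e^(-j * omega * t) dt
=2 * sin(6 * omega)/omega=12 * sinc(6 * omega/pi)

Answer: 2 * sin(6 * omega)/omega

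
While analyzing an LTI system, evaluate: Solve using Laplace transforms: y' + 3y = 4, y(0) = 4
Take L of both sides: sY(s) - 4 + 3Y(s)=4/s
Y(s)(s + 3)=4/s + 4
Y(s)=4/(s(s + 3)) + 4/(s + 3)
Partial fractions: 4/(s(s + 3))=(4/3)/s - (4/3)/(s + 3)
So Y(s)=(4/3)/s + (8/3)/(s + 3)
Inverse transform (L^(-1){1/s}=1, L^(-1){1/(s + 3)}=e^(-3t)):

Answer: y(t)=4/3 + (8/3)·e^(-3t)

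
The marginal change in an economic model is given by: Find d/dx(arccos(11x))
d/dx[arccos(u)]=-u'/√(1-u²), u=11x, u'=11

Answer: -11/√(1-121x²)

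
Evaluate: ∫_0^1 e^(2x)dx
Antiderivative: (1/2)e^(2x)
Evaluate: (1/2)(e^2 - 1)

Answer: (e^2 - 1)/2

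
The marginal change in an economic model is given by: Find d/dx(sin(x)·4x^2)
Product rule: (fg)'=f'g + fg'
f=sin(x), f'=cos(x)
g=4x^2, g'=8x

Answer: 4·cos(x)·x^2 + 8·sin(x)·x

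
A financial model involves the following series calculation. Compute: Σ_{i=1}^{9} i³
Using formula: Σ i^3 = [n(n + 1)/2]² = [9·10/2]² = 2025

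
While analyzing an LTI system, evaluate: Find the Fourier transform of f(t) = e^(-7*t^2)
The Fourier transform of a Gaussian e^(-a * t^2) is sqrt(pi/a) * e^(-omega^2/(4a)).
With a = 7: F(omega) = sqrt(pi/7) * e^(-omega^2/28)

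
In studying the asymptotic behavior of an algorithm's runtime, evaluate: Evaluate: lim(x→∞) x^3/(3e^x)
Apply L'Hôpital 3 times (∞/∞ each time):
Eventually get 3!/(3e^x) → 0

Answer: 0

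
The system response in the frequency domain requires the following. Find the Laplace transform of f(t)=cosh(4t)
L{cosh(at)} = s/(s²-a²)
L{cosh(4t)} = s/(s²-16)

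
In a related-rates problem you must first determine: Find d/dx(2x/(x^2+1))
Quotient rule: (f/g)'=(f'g - fg')/g²
f=2x, f'=2
g=x^2+1, g'=2x

Answer: (2·(x^2+1)-4x^2)/(x^2+1)²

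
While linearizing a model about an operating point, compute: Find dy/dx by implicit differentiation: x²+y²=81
Differentiate both sides: 2x + 2y·(dy/dx)=0
Solve: dy/dx=-2x/(2y)=-x/y

Answer: dy/dx=-x/y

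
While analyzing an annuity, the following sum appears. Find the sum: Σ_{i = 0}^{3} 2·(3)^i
Geometric series: S = a(1 - r^n)/(1 - r)
a = 2, r = 3, n = 4
S = 2(1 - 81)/-2 = 80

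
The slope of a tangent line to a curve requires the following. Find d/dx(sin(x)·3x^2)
Product rule: (fg)' = f'g + fg'
f = sin(x), f' = cos(x)
g = 3x^2, g' = 6x

Answer: 3·cos(x)·x^2 + 6·sin(x)·x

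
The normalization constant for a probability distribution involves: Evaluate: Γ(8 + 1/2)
Γ(n + 1/2) = (2n)!√π/(4^n·n!)
= 20922789888000√π/(65536·40320) = (2027025/256)·√π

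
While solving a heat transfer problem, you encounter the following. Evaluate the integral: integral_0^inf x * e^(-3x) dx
This is a Gamma integral. Substitute u = 3x (du = 3 dx):
integral_0^inf x*e^(-3x) dx = (1/3^2) integral_0^inf u^1*e^(-u) du
= Gamma(2)/3^2 = 1!/3^2 = 1/9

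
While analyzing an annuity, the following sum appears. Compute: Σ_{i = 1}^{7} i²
Using formula: Σ i^2 = n(n+1)(2n+1)/6 = 7·8·15/6 = 140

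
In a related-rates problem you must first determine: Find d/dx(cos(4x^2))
Chain rule: d/dx[cos(u)] = -sin(u)·u' where u = 4x^2
u' = 8x

Answer: -8x·sin(4x^2)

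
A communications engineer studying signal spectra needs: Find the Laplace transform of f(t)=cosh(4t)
L{cosh(at)} = s/(s²-a²)
L{cosh(4t)} = s/(s²-16)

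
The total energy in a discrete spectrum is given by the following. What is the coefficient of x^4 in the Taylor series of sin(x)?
sin(x) has only odd powers. Coefficient of x^4=0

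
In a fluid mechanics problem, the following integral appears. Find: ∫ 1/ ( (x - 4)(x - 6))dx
Partial fractions: 1/((x-4)(x-6)) = A/(x-4)+B/(x-6)
A = -1/2, B = 1/2
∫ [-1/2· 1/(x-4)+1/2· 1/(x-6)] dx
= (1/2)[ln|x-6| - ln|x-4|]+C

Answer: (1/2)·ln|(x-6)/(x-4)|+C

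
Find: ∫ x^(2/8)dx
Power rule: ∫ x^(1/4) dx = x^(5/4)/(5/4) + C

Answer: (4/5)·x^(5/4) + C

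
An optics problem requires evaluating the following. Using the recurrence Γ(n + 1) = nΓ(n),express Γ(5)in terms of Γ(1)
Γ(5)=4Γ(4)=4·3Γ(3)=...=4!·Γ(1)=24·Γ(1)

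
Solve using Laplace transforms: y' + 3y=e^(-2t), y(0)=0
Take L: sY - 0+3Y = 1/(s+2)
Y(s+3) = 1/(s+2)+0
Y = 1/((s+2)(s+3))+0/(s+3)
Partial fractions: 1/((s+2)(s+3)) = 1/(s+2)-1/(s+3)
So Y = 1/(s+2)-1/(s+3)
Inverse Laplace transform (L^(-1){1/(s+2)} = e^(-2t), L^(-1){1/(s+3)} = e^(-3t)):

Answer: y(t) = 1·e^(-2t) - e^(-3t)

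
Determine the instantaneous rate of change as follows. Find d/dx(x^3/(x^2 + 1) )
Quotient rule: (f/g)'=(f'g - fg')/g²
f=x^3, f'=3x^2
g=x^2 + 1, g'=2x

Answer: (3x^2·(x^2 + 1) - 2x^4)/(x^2 + 1)²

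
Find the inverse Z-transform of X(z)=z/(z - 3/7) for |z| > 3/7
Standard pair: z/(z-a) <-> a^n*u[n] for causal signals
With a=3/7: x[n]=(3/7)^n*u[n]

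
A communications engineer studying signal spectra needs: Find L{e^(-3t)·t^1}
First shifting: L{e^(at)f(t)} = F(s-a)
L{t^1} = 1/s^2
Shift s → s + 3: 1/(s + 3)^2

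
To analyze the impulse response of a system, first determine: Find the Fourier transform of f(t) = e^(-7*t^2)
The Fourier transform of a Gaussian e^(-a*t^2) is sqrt(pi/a)*e^(-omega^2/(4a)).
With a=7: F(omega)=sqrt(pi/7)*e^(-omega^2/28)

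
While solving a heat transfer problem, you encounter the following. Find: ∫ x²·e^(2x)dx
Integration by parts twice:
First: u = x², dv = e^(2x) dx => x²e^(2x)/2 - (2/2)∫ xe^(2x) dx
Second (∫ xe^(2x) dx): xe^(2x)/2 - e^(2x)/4
Combining: e^(2x)(x²/2-2x/4+2/8)+C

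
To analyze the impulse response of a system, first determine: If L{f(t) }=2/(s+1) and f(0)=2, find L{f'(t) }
L{f'(t)}=s·F(s) - f(0)=2s/(s+1)-2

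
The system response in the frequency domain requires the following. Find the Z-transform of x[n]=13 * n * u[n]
Z{n * u[n]}=z/(z-1)^2
By linearity: Z{13 * n * u[n]}=13z/(z-1)^2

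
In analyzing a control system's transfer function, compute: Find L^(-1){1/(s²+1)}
L^(-1){w/(s²+w²)}=sin(wt)
Here w=1

Answer: sin(t)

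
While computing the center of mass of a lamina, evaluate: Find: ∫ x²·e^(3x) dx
Integration by parts twice:
First: u=x², dv=e^(3x) dx => x²e^(3x)/3 - (2/3)∫ xe^(3x) dx
Second (∫ xe^(3x) dx): xe^(3x)/3 - e^(3x)/9
Combining: e^(3x)(x²/3-2x/9+2/27)+C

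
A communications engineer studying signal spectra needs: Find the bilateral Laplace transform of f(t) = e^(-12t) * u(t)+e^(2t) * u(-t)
For e^(-12t) * u(t): L=1/(s + 12), Re(s) > -12
For e^(2t) * u(-t): L=-1/(s-2), Re(s) < 2
Combined: F(s)=1/(s + 12) - 1/(s-2), -12 < Re(s) < 2

Answer: 1/(s + 12) - 1/(s-2), ROC: -12 < Re(s) < 2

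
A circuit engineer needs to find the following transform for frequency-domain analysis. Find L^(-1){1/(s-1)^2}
L^(-1){1/(s-a)^n} = t^(n-1)·e^(at)/(n-1)!
Here a = 1, n = 2: t^1·e^(t)/1

Answer: t·e^(t)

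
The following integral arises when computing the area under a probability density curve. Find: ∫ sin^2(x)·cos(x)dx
Let u = sin(x), du = cos(x) dx
∫ u^2 du = u^3/3+C

Answer: sin^3(x)/3+C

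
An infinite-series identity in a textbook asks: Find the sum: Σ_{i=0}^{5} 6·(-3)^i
Geometric series: S = a(1 - r^n)/(1 - r)
a = 6, r = -3, n = 6
S = 6(1-729)/4 = -1092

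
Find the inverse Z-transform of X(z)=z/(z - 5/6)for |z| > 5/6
Standard pair: z/(z-a) <-> a^n*u[n] for causal signals
With a = 5/6: x[n] = (5/6)^n*u[n]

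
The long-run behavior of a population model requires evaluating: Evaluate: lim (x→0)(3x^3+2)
Polynomial is continuous, so substitute x = 0:
3·0^3 + 2 = 2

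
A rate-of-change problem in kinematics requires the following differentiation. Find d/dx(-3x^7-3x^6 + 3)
Power rule: d/dx(ax^n) = n·a·x^(n-1)
Term by term: -21·x^6 - 18·x^5

Answer: -21x^6 - 18x^5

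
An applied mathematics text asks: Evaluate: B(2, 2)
B(x,y) = Γ(x)Γ(y)/Γ(x + y) = (x-1)!(y-1)!/(x + y-1)!
B(2,2) = 1!·1!/3! = 1/6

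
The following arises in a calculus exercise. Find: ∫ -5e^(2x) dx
Since d/dx[e^(2x)]=2e^(2x), we get -5/2 e^(2x)+C

Answer: (-5/2)e^(2x)+C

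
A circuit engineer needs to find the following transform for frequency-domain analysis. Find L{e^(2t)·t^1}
First shifting: L{e^(at)f(t)}=F(s-a)
L{t^1}=1/s^2
Shift s → s-2: 1/(s-2)^2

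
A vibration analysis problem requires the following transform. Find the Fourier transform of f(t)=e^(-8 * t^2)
The Fourier transform of a Gaussian e^(-a*t^2) is sqrt(pi/a)*e^(-omega^2/(4a)).
With a = 8: F(omega) = sqrt(pi/8)*e^(-omega^2/32)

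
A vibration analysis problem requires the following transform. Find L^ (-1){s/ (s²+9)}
L^(-1){s/(s²+w²)} = cos(wt)
Here w = 3

Answer: cos(3t)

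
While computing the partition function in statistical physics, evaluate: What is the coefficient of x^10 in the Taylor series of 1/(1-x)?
1/(1-x) = Σ x^n for |x|<1
All coefficients are 1

Answer: 1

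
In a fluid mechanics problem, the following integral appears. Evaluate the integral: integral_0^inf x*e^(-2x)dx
This is a Gamma integral. Substitute u = 2x (du = 2 dx):
integral_0^inf x*e^(-2x) dx = (1/2^2) integral_0^inf u^1*e^(-u) du
= Gamma(2)/2^2 = 1!/2^2 = 1/4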